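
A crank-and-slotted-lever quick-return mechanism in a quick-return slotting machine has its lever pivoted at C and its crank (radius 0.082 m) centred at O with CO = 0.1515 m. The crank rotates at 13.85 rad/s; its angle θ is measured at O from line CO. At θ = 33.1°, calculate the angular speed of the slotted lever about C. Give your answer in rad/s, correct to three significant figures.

ω = 13.85 rad/s
Crank pin A relative to C: A = (d + r cosθ, r sinθ); lever angle φ = atan2(r sinθ, d + r cosθ).
Differentiating tanφ: φ̇ = rω(d cosθ + r)/(d² + r² + 2dr cosθ).
d² + r² + 2dr cosθ = |CA|² = 0.0504902 m²;  d cosθ + r = +0.20891 m.
|ω_lever| = |0.082·13.85·+0.20891| / 0.0504902 = 4.6992 rad/s.

4.70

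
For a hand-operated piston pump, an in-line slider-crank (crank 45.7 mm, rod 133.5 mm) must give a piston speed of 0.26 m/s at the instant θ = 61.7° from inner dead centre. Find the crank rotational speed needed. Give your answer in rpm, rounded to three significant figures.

For an in-line slider-crank, |v_piston| = rω|sinθ|·[1 + r cosθ/√(L² − r² sin²θ)].
With r = 0.0457 m, L = 0.1335 m, θ = 61.7°: the bracketed kinematic factor |dx/dθ| = 0.047087 m.
ω = v/|dx/dθ| = 0.26/0.047087 = 5.5217 rad/s.
N = 60ω/(2π) = 52.729 rpm.

52.7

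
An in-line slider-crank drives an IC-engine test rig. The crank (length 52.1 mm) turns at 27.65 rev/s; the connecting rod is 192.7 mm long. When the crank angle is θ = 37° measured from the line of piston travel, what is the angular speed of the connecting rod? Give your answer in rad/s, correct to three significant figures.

38.0

ω = 173.7 rad/s (converted from 27.65 rev/s).
The rod makes angle φ with the slider axis where L sinφ = r sinθ; differentiating, L cosφ·φ̇ = r ω cosθ.
L cosφ = √(L² − r² sin²θ) = 0.19013 m.
|ω_rod| = r ω |cosθ| / √(L² − r² sin²θ) = 0.0521·173.7·0.79864/0.19013 = 38.019 rad/s.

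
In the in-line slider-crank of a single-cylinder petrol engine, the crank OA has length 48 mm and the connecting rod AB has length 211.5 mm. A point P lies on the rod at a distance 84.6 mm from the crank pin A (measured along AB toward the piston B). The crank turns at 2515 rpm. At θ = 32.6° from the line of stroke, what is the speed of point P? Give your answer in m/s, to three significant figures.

9.73

ω = 263.4 rad/s.  Crank-pin speed |V_A| = rω = 12.642 m/s, perpendicular to OA.
Rod angle: sinφ = −(r/L) sinθ ⇒ φ = -7.023°; ω_rod = −rω cosθ/√(L²−r²sin²θ) = -50.736 rad/s.
V_P = V_A + ω_rod × AP, with AP = 0.0846 m along the rod.
Components: V_Px = −rω sinθ − a·ω_rod·sinφ = -7.3358 m/s;  V_Py = rω cosθ + a·ω_rod·cosφ = +6.3901 m/s.
|V_P| = √(V_Px² + V_Py²) = 9.7287 m/s.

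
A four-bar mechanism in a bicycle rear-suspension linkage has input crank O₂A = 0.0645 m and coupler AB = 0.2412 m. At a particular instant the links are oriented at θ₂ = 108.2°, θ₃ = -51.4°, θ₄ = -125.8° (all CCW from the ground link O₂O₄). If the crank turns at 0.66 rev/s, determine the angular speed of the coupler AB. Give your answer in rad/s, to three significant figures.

0.931

ω₂ = 4.147 rad/s (from 0.66 rev/s).
Differentiating the loop-closure r₂e^{iθ₂}+r₃e^{iθ₃}=r₁+r₄e^{iθ₄} gives r₂ω₂e^{iθ₂}+r₃ω₃e^{iθ₃}=r₄ω₄e^{iθ₄}.
Eliminating the other unknown: ω₃ = r₂ω₂ sin(θ₄−θ₂) / [r₃ sin(θ₃−θ₄)].
Numerator sine = +0.80902; denominator sine = +0.96316.
Result = 0.0645·4.147·(+0.80902) / (0.2412·(+0.96316)) = +0.93146 rad/s; magnitude 0.93146 rad/s.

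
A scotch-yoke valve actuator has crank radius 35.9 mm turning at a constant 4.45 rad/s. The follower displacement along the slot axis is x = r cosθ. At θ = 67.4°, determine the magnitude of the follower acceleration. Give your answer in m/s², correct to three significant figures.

ω = 4.45 rad/s
x = r cosθ ⇒ ẍ = −rω² cosθ (ω constant).
|a| = rω²|cosθ| = 0.0359·(4.45)²·|cos 67.4°| = 0.2732 m/s².

0.273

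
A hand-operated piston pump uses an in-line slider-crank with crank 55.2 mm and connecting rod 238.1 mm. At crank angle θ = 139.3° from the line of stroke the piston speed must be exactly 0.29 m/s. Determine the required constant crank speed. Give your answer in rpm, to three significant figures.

93.6

For an in-line slider-crank, |v_piston| = rω|sinθ|·[1 + r cosθ/√(L² − r² sin²θ)].
With r = 0.0552 m, L = 0.2381 m, θ = 139.3°: the bracketed kinematic factor |dx/dθ| = 0.029596 m.
ω = v/|dx/dθ| = 0.29/0.029596 = 9.7988 rad/s.
N = 60ω/(2π) = 93.571 rpm.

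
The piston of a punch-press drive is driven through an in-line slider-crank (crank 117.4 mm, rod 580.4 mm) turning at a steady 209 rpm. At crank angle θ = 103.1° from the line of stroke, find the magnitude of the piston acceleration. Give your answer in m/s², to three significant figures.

23.1

ω = 2π·209/60 = 21.89 rad/s
x(θ) = r cosθ + √(L² − r² sin²θ); with ω constant, a = ω²·d²x/dθ².
d²x/dθ² = −r cosθ − r²(cos2θ)/√u − r⁴ sin²2θ/(4u^{3/2}),  u = L² − r² sin²θ = 0.323789 m².
Substituting r = 0.1174 m, L = 0.5804 m, θ = 103.1°: d²x/dθ² = +0.048292 m.
a = ω²·d²x/dθ² = (21.89)²·(+0.048292) = +23.133 m/s²;  |a| = 23.133 m/s².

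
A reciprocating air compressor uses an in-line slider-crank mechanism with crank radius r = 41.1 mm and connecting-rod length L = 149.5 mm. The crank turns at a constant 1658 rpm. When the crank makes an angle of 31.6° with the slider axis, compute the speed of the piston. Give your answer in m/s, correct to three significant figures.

ω = 2π·1658/60 = 173.6 rad/s
For an in-line slider-crank, x = r cosθ + √(L² − r² sin²θ), so v = −rω sinθ·[1 + r cosθ/√(L² − r² sin²θ)].
With r = 0.0411 m, L = 0.1495 m, θ = 31.6°: √(L² − r² sin²θ) = 0.14794 m.
v = −0.0411·173.6·0.52399·[1 + 0.0411·0.85173/0.14794] = -4.6239 m/s.
|v| = 4.6239 m/s.

4.62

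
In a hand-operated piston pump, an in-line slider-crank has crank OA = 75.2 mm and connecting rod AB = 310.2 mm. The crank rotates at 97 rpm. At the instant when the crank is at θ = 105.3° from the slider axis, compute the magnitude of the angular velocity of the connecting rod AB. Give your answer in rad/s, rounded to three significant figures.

0.668

ω = 10.16 rad/s (converted from 97 rpm).
The rod makes angle φ with the slider axis where L sinφ = r sinθ; differentiating, L cosφ·φ̇ = r ω cosθ.
L cosφ = √(L² − r² sin²θ) = 0.3016 m.
|ω_rod| = r ω |cosθ| / √(L² − r² sin²θ) = 0.0752·10.16·0.26387/0.3016 = 0.66832 rad/s.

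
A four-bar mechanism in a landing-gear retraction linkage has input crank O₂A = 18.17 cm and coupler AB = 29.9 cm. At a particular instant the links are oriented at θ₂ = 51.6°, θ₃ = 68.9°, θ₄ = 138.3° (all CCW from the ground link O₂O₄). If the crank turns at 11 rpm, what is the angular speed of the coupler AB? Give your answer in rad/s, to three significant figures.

0.747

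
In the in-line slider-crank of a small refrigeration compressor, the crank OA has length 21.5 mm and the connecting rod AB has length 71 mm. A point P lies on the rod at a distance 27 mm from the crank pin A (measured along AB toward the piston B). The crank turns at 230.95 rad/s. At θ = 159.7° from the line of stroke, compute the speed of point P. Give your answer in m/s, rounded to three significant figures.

ω = 230.9 rad/s.  Crank-pin speed |V_A| = rω = 4.9654 m/s, perpendicular to OA.
Rod angle: sinφ = −(r/L) sinθ ⇒ φ = -6.031°; ω_rod = −rω cosθ/√(L²−r²sin²θ) = +65.957 rad/s.
V_P = V_A + ω_rod × AP, with AP = 0.027 m along the rod.
Components: V_Px = −rω sinθ − a·ω_rod·sinφ = -1.5356 m/s;  V_Py = rω cosθ + a·ω_rod·cosφ = -2.886 m/s.
|V_P| = √(V_Px² + V_Py²) = 3.2691 m/s.

3.27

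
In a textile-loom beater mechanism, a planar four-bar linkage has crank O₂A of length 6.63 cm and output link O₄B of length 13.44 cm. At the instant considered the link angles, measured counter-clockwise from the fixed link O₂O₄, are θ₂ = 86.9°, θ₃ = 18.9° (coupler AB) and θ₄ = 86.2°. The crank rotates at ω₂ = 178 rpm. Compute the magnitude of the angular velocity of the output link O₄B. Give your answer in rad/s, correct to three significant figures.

9.24

ω₂ = 18.64 rad/s (from 178 rpm).
Differentiating the loop-closure r₂e^{iθ₂}+r₃e^{iθ₃}=r₁+r₄e^{iθ₄} gives r₂ω₂e^{iθ₂}+r₃ω₃e^{iθ₃}=r₄ω₄e^{iθ₄}.
Eliminating the other unknown: ω₄ = r₂ω₂ sin(θ₂−θ₃) / [r₄ sin(θ₄−θ₃)].
Numerator sine = +0.92718; denominator sine = +0.92254.
Result = 0.0663·18.64·(+0.92718) / (0.1344·(+0.92254)) = +9.2415 rad/s; magnitude 9.2415 rad/s.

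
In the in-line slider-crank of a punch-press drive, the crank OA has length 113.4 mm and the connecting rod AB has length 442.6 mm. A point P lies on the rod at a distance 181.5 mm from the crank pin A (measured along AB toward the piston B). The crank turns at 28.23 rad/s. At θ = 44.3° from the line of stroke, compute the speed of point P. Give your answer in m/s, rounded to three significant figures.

ω = 28.23 rad/s.  Crank-pin speed |V_A| = rω = 3.2013 m/s, perpendicular to OA.
Rod angle: sinφ = −(r/L) sinθ ⇒ φ = -10.308°; ω_rod = −rω cosθ/√(L²−r²sin²θ) = -5.2615 rad/s.
V_P = V_A + ω_rod × AP, with AP = 0.1815 m along the rod.
Components: V_Px = −rω sinθ − a·ω_rod·sinφ = -2.4067 m/s;  V_Py = rω cosθ + a·ω_rod·cosφ = +1.3516 m/s.
|V_P| = √(V_Px² + V_Py²) = 2.7603 m/s.

2.76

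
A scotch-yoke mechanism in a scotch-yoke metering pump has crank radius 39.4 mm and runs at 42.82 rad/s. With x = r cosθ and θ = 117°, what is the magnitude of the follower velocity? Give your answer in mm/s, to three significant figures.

ω = 42.82 rad/s
x = r cosθ ⇒ ẋ = −rω sinθ.
|v| = rω|sinθ| = 0.0394·42.82·|sin 117°| = 1.5032 m/s = 1503.2 mm/s.

1500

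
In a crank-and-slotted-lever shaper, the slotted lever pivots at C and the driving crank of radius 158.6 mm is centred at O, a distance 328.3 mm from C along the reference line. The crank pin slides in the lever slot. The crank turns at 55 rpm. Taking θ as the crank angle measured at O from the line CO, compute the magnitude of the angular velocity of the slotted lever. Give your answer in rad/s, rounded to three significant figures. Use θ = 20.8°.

1.85

ω = 5.76 rad/s (from 55 rpm).
Crank pin A relative to C: A = (d + r cosθ, r sinθ); lever angle φ = atan2(r sinθ, d + r cosθ).
Differentiating tanφ: φ̇ = rω(d cosθ + r)/(d² + r² + 2dr cosθ).
d² + r² + 2dr cosθ = |CA|² = 0.230285 m²;  d cosθ + r = +0.4655 m.
|ω_lever| = |0.1586·5.76·+0.4655| / 0.230285 = 1.8465 rad/s.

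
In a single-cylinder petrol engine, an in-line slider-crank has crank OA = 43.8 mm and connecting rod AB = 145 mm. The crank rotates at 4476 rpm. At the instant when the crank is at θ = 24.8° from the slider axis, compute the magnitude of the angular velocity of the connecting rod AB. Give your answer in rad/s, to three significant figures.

130

ω = 468.7 rad/s (converted from 4476 rpm).
The rod makes angle φ with the slider axis where L sinφ = r sinθ; differentiating, L cosφ·φ̇ = r ω cosθ.
L cosφ = √(L² − r² sin²θ) = 0.14383 m.
|ω_rod| = r ω |cosθ| / √(L² − r² sin²θ) = 0.0438·468.7·0.90778/0.14383 = 129.57 rad/s.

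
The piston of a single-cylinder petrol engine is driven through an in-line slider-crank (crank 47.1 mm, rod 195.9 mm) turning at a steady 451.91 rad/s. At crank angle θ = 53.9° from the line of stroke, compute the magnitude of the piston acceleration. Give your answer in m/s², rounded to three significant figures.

4980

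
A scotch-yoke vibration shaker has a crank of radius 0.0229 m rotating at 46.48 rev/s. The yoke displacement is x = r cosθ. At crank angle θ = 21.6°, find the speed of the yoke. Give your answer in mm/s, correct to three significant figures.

2460

ω = 292 rad/s (from 46.48 rev/s).
x = r cosθ ⇒ ẋ = −rω sinθ.
|v| = rω|sinθ| = 0.0229·292·|sin 21.6°| = 2.4619 m/s = 2461.9 mm/s.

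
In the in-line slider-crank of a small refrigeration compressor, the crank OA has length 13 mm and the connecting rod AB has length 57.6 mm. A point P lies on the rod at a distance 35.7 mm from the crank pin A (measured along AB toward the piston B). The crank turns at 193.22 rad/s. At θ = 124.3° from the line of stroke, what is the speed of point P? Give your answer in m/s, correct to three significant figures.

ω = 193.2 rad/s.  Crank-pin speed |V_A| = rω = 2.5119 m/s, perpendicular to OA.
Rod angle: sinφ = −(r/L) sinθ ⇒ φ = -10.745°; ω_rod = −rω cosθ/√(L²−r²sin²θ) = +25.013 rad/s.
V_P = V_A + ω_rod × AP, with AP = 0.0357 m along the rod.
Components: V_Px = −rω sinθ − a·ω_rod·sinφ = -1.9086 m/s;  V_Py = rω cosθ + a·ω_rod·cosφ = -0.53818 m/s.
|V_P| = √(V_Px² + V_Py²) = 1.983 m/s.

1.98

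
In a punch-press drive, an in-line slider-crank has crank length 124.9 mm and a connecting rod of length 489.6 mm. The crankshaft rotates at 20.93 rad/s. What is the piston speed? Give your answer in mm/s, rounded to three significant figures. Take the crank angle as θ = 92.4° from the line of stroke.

ω = 20.93 rad/s
For an in-line slider-crank, x = r cosθ + √(L² − r² sin²θ), so v = −rω sinθ·[1 + r cosθ/√(L² − r² sin²θ)].
With r = 0.1249 m, L = 0.4896 m, θ = 92.4°: √(L² − r² sin²θ) = 0.47343 m.
v = −0.1249·20.93·0.99912·[1 + 0.1249·-0.04188/0.47343] = -2.583 m/s.
|v| = 2.583 m/s = 2583 mm/s.

2580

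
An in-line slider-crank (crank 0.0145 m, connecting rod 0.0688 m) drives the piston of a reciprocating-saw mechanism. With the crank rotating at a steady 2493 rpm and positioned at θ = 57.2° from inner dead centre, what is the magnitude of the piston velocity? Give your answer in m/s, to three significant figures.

ω = 2π·2493/60 = 261.1 rad/s
For an in-line slider-crank, x = r cosθ + √(L² − r² sin²θ), so v = −rω sinθ·[1 + r cosθ/√(L² − r² sin²θ)].
With r = 0.0145 m, L = 0.0688 m, θ = 57.2°: √(L² − r² sin²θ) = 0.067712 m.
v = −0.0145·261.1·0.84057·[1 + 0.0145·0.54171/0.067712] = -3.551 m/s.
|v| = 3.551 m/s.

3.55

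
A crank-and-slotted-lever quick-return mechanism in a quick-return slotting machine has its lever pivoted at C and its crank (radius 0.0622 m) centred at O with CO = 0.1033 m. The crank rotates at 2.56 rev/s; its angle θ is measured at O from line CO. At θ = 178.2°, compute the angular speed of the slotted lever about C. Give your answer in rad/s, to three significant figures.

ω = 16.08 rad/s (from 2.56 rev/s).
Crank pin A relative to C: A = (d + r cosθ, r sinθ); lever angle φ = atan2(r sinθ, d + r cosθ).
Differentiating tanφ: φ̇ = rω(d cosθ + r)/(d² + r² + 2dr cosθ).
d² + r² + 2dr cosθ = |CA|² = 0.00169555 m²;  d cosθ + r = -0.041049 m.
|ω_lever| = |0.0622·16.08·-0.041049| / 0.00169555 = 24.222 rad/s.

24.2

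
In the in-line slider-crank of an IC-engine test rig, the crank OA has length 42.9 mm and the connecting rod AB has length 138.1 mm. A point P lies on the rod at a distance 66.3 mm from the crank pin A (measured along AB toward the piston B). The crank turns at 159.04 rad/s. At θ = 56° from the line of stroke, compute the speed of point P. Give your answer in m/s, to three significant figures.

6.46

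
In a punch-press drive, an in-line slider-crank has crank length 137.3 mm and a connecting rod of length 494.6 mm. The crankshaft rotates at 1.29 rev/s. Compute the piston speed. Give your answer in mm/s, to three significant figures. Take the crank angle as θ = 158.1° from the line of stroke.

ω = 2π·1.29 = 8.105 rad/s
For an in-line slider-crank, x = r cosθ + √(L² − r² sin²θ), so v = −rω sinθ·[1 + r cosθ/√(L² − r² sin²θ)].
With r = 0.1373 m, L = 0.4946 m, θ = 158.1°: √(L² − r² sin²θ) = 0.49194 m.
v = −0.1373·8.105·0.37299·[1 + 0.1373·-0.92784/0.49194] = -0.30759 m/s.
|v| = 0.30759 m/s = 307.59 mm/s.

308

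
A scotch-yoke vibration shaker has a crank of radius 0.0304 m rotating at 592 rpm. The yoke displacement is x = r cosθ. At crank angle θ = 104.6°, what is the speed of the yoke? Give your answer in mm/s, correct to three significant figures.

1820

ω = 61.99 rad/s (from 592 rpm).
x = r cosθ ⇒ ẋ = −rω sinθ.
|v| = rω|sinθ| = 0.0304·61.99·|sin 104.6°| = 1.8238 m/s = 1823.8 mm/s.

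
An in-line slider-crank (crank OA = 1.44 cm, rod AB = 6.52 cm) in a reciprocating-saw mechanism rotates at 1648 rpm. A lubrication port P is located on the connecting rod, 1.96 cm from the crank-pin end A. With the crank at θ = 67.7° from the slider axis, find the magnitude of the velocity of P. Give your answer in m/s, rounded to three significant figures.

ω = 172.6 rad/s.  Crank-pin speed |V_A| = rω = 2.4851 m/s, perpendicular to OA.
Rod angle: sinφ = −(r/L) sinθ ⇒ φ = -11.791°; ω_rod = −rω cosθ/√(L²−r²sin²θ) = -14.775 rad/s.
V_P = V_A + ω_rod × AP, with AP = 0.0196 m along the rod.
Components: V_Px = −rω sinθ − a·ω_rod·sinφ = -2.3584 m/s;  V_Py = rω cosθ + a·ω_rod·cosφ = +0.65952 m/s.
|V_P| = √(V_Px² + V_Py²) = 2.4489 m/s.

2.45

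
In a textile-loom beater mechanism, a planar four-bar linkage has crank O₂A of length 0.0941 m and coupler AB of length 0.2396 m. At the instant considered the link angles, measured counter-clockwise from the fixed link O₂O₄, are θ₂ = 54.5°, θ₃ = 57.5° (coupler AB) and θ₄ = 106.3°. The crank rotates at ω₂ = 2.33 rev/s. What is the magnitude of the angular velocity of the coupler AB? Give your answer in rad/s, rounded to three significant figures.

ω₂ = 14.64 rad/s (from 2.33 rev/s).
Differentiating the loop-closure r₂e^{iθ₂}+r₃e^{iθ₃}=r₁+r₄e^{iθ₄} gives r₂ω₂e^{iθ₂}+r₃ω₃e^{iθ₃}=r₄ω₄e^{iθ₄}.
Eliminating the other unknown: ω₃ = r₂ω₂ sin(θ₄−θ₂) / [r₃ sin(θ₃−θ₄)].
Numerator sine = +0.78586; denominator sine = -0.75241.
Result = 0.0941·14.64·(+0.78586) / (0.2396·(-0.75241)) = -6.0052 rad/s; magnitude 6.0052 rad/s.

6.01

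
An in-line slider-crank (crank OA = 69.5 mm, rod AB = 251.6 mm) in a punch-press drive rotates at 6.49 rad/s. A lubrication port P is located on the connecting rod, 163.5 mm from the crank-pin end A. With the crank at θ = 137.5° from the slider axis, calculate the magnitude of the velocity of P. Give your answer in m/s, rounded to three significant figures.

0.288

ω = 6.49 rad/s.  Crank-pin speed |V_A| = rω = 0.45106 m/s, perpendicular to OA.
Rod angle: sinφ = −(r/L) sinθ ⇒ φ = -10.756°; ω_rod = −rω cosθ/√(L²−r²sin²θ) = +1.3454 rad/s.
V_P = V_A + ω_rod × AP, with AP = 0.1635 m along the rod.
Components: V_Px = −rω sinθ − a·ω_rod·sinφ = -0.26368 m/s;  V_Py = rω cosθ + a·ω_rod·cosφ = -0.11645 m/s.
|V_P| = √(V_Px² + V_Py²) = 0.28825 m/s.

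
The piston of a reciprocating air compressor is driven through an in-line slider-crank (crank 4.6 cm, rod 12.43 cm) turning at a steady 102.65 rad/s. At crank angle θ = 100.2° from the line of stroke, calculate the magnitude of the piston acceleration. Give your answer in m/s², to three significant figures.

265

ω = 102.7 rad/s
x(θ) = r cosθ + √(L² − r² sin²θ); with ω constant, a = ω²·d²x/dθ².
d²x/dθ² = −r cosθ − r²(cos2θ)/√u − r⁴ sin²2θ/(4u^{3/2}),  u = L² − r² sin²θ = 0.0134008 m².
Substituting r = 0.046 m, L = 0.1243 m, θ = 100.2°: d²x/dθ² = +0.025191 m.
a = ω²·d²x/dθ² = (102.7)²·(+0.025191) = +265.43 m/s²;  |a| = 265.43 m/s².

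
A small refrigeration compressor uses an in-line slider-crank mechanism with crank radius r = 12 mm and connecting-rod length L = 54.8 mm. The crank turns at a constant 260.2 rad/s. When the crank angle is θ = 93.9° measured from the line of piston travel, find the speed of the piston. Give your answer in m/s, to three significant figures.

3.07

ω = 260.2 rad/s
For an in-line slider-crank, x = r cosθ + √(L² − r² sin²θ), so v = −rω sinθ·[1 + r cosθ/√(L² − r² sin²θ)].
With r = 0.012 m, L = 0.0548 m, θ = 93.9°: √(L² − r² sin²θ) = 0.053476 m.
v = −0.012·260.2·0.99768·[1 + 0.012·-0.06802/0.053476] = -3.0676 m/s.
|v| = 3.0676 m/s.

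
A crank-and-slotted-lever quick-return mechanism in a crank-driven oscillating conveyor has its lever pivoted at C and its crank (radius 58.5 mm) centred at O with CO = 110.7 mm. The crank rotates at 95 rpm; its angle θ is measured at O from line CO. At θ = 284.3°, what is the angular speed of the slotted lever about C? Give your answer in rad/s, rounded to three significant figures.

ω = 9.948 rad/s (from 95 rpm).
Crank pin A relative to C: A = (d + r cosθ, r sinθ); lever angle φ = atan2(r sinθ, d + r cosθ).
Differentiating tanφ: φ̇ = rω(d cosθ + r)/(d² + r² + 2dr cosθ).
d² + r² + 2dr cosθ = |CA|² = 0.0188758 m²;  d cosθ + r = +0.085843 m.
|ω_lever| = |0.0585·9.948·+0.085843| / 0.0188758 = 2.6467 rad/s.

2.65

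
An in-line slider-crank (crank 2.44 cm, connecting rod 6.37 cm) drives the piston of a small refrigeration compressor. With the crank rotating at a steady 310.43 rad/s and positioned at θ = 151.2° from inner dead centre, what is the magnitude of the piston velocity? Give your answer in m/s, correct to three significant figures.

ω = 310.4 rad/s
For an in-line slider-crank, x = r cosθ + √(L² − r² sin²θ), so v = −rω sinθ·[1 + r cosθ/√(L² − r² sin²θ)].
With r = 0.0244 m, L = 0.0637 m, θ = 151.2°: √(L² − r² sin²θ) = 0.062606 m.
v = −0.0244·310.4·0.48175·[1 + 0.0244·-0.87631/0.062606] = -2.4028 m/s.
|v| = 2.4028 m/s.

2.40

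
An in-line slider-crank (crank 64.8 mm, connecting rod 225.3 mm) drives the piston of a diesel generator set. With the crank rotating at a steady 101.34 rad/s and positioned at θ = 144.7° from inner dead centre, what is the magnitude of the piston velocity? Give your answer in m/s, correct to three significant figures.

2.89

ω = 101.3 rad/s
For an in-line slider-crank, x = r cosθ + √(L² − r² sin²θ), so v = −rω sinθ·[1 + r cosθ/√(L² − r² sin²θ)].
With r = 0.0648 m, L = 0.2253 m, θ = 144.7°: √(L² − r² sin²θ) = 0.22217 m.
v = −0.0648·101.3·0.57786·[1 + 0.0648·-0.81614/0.22217] = -2.8914 m/s.
|v| = 2.8914 m/s.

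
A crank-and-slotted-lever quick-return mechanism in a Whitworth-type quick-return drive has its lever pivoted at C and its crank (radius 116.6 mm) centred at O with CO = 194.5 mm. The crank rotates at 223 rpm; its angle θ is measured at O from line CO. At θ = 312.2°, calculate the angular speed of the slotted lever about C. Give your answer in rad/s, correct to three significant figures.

ω = 23.35 rad/s (from 223 rpm).
Crank pin A relative to C: A = (d + r cosθ, r sinθ); lever angle φ = atan2(r sinθ, d + r cosθ).
Differentiating tanφ: φ̇ = rω(d cosθ + r)/(d² + r² + 2dr cosθ).
d² + r² + 2dr cosθ = |CA|² = 0.0818933 m²;  d cosθ + r = +0.24725 m.
|ω_lever| = |0.1166·23.35·+0.24725| / 0.0818933 = 8.2209 rad/s.

8.22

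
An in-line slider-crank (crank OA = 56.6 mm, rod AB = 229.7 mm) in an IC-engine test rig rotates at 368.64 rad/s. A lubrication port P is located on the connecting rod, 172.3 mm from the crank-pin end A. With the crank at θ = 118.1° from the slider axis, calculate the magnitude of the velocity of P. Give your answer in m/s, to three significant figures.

ω = 368.6 rad/s.  Crank-pin speed |V_A| = rω = 20.865 m/s, perpendicular to OA.
Rod angle: sinφ = −(r/L) sinθ ⇒ φ = -12.554°; ω_rod = −rω cosθ/√(L²−r²sin²θ) = +43.833 rad/s.
V_P = V_A + ω_rod × AP, with AP = 0.1723 m along the rod.
Components: V_Px = −rω sinθ − a·ω_rod·sinφ = -16.764 m/s;  V_Py = rω cosθ + a·ω_rod·cosφ = -2.4558 m/s.
|V_P| = √(V_Px² + V_Py²) = 16.943 m/s.

16.9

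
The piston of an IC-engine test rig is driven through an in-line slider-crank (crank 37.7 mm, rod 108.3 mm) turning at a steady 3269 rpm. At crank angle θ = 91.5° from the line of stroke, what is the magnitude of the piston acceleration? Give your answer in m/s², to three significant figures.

ω = 2π·3269/60 = 342.3 rad/s
x(θ) = r cosθ + √(L² − r² sin²θ); with ω constant, a = ω²·d²x/dθ².
d²x/dθ² = −r cosθ − r²(cos2θ)/√u − r⁴ sin²2θ/(4u^{3/2}),  u = L² − r² sin²θ = 0.0103086 m².
Substituting r = 0.0377 m, L = 0.1083 m, θ = 91.5°: d²x/dθ² = +0.014965 m.
a = ω²·d²x/dθ² = (342.3)²·(+0.014965) = +1753.7 m/s²;  |a| = 1753.7 m/s².

1750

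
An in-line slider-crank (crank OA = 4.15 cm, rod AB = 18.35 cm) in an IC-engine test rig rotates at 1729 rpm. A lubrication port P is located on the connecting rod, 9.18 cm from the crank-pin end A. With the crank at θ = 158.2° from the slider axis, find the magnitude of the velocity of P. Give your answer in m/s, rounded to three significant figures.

4.29

ω = 181.1 rad/s.  Crank-pin speed |V_A| = rω = 7.514 m/s, perpendicular to OA.
Rod angle: sinφ = −(r/L) sinθ ⇒ φ = -4.818°; ω_rod = −rω cosθ/√(L²−r²sin²θ) = +38.155 rad/s.
V_P = V_A + ω_rod × AP, with AP = 0.0918 m along the rod.
Components: V_Px = −rω sinθ − a·ω_rod·sinφ = -2.4963 m/s;  V_Py = rω cosθ + a·ω_rod·cosφ = -3.4864 m/s.
|V_P| = √(V_Px² + V_Py²) = 4.288 m/s.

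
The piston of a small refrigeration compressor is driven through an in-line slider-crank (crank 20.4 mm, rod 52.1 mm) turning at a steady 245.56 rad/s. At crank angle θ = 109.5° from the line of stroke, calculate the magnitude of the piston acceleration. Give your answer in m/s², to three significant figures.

804

ω = 245.6 rad/s
x(θ) = r cosθ + √(L² − r² sin²θ); with ω constant, a = ω²·d²x/dθ².
d²x/dθ² = −r cosθ − r²(cos2θ)/√u − r⁴ sin²2θ/(4u^{3/2}),  u = L² − r² sin²θ = 0.00234462 m².
Substituting r = 0.0204 m, L = 0.0521 m, θ = 109.5°: d²x/dθ² = +0.013338 m.
a = ω²·d²x/dθ² = (245.6)²·(+0.013338) = +804.27 m/s²;  |a| = 804.27 m/s².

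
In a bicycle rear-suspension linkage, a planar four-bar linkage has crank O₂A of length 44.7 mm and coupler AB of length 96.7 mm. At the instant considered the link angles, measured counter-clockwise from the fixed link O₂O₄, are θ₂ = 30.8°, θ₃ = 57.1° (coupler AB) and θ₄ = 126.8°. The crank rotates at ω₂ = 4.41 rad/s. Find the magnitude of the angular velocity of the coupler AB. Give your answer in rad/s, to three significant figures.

ω₂ = 4.41 rad/s
Differentiating the loop-closure r₂e^{iθ₂}+r₃e^{iθ₃}=r₁+r₄e^{iθ₄} gives r₂ω₂e^{iθ₂}+r₃ω₃e^{iθ₃}=r₄ω₄e^{iθ₄}.
Eliminating the other unknown: ω₃ = r₂ω₂ sin(θ₄−θ₂) / [r₃ sin(θ₃−θ₄)].
Numerator sine = +0.99452; denominator sine = -0.93789.
Result = 0.0447·4.41·(+0.99452) / (0.0967·(-0.93789)) = -2.1616 rad/s; magnitude 2.1616 rad/s.

2.16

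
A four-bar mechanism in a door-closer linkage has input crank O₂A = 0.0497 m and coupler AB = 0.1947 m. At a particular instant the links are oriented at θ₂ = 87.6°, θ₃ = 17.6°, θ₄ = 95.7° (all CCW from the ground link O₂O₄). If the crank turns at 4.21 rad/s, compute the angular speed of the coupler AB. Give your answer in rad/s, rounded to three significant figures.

ω₂ = 4.21 rad/s
Differentiating the loop-closure r₂e^{iθ₂}+r₃e^{iθ₃}=r₁+r₄e^{iθ₄} gives r₂ω₂e^{iθ₂}+r₃ω₃e^{iθ₃}=r₄ω₄e^{iθ₄}.
Eliminating the other unknown: ω₃ = r₂ω₂ sin(θ₄−θ₂) / [r₃ sin(θ₃−θ₄)].
Numerator sine = +0.14090; denominator sine = -0.97851.
Result = 0.0497·4.21·(+0.14090) / (0.1947·(-0.97851)) = -0.15475 rad/s; magnitude 0.15475 rad/s.

0.155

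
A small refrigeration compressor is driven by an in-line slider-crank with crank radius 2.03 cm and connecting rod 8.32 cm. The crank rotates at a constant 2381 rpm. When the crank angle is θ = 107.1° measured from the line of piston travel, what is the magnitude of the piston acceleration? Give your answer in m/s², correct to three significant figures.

ω = 2π·2381/60 = 249.3 rad/s
x(θ) = r cosθ + √(L² − r² sin²θ); with ω constant, a = ω²·d²x/dθ².
d²x/dθ² = −r cosθ − r²(cos2θ)/√u − r⁴ sin²2θ/(4u^{3/2}),  u = L² − r² sin²θ = 0.00654578 m².
Substituting r = 0.0203 m, L = 0.0832 m, θ = 107.1°: d²x/dθ² = +0.010156 m.
a = ω²·d²x/dθ² = (249.3)²·(+0.010156) = +631.42 m/s²;  |a| = 631.42 m/s².

631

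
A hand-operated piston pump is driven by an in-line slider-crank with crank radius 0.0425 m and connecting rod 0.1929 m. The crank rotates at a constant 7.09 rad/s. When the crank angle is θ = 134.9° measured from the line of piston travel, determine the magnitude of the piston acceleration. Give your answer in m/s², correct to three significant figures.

1.50

ω = 7.09 rad/s
x(θ) = r cosθ + √(L² − r² sin²θ); with ω constant, a = ω²·d²x/dθ².
d²x/dθ² = −r cosθ − r²(cos2θ)/√u − r⁴ sin²2θ/(4u^{3/2}),  u = L² − r² sin²θ = 0.0363041 m².
Substituting r = 0.0425 m, L = 0.1929 m, θ = 134.9°: d²x/dθ² = +0.029915 m.
a = ω²·d²x/dθ² = (7.09)²·(+0.029915) = +1.5038 m/s²;  |a| = 1.5038 m/s².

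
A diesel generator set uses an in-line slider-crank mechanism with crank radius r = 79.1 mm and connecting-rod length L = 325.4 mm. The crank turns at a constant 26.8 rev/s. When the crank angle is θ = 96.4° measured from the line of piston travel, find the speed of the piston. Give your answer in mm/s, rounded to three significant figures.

ω = 2π·26.8 = 168.4 rad/s
For an in-line slider-crank, x = r cosθ + √(L² − r² sin²θ), so v = −rω sinθ·[1 + r cosθ/√(L² − r² sin²θ)].
With r = 0.0791 m, L = 0.3254 m, θ = 96.4°: √(L² − r² sin²θ) = 0.31576 m.
v = −0.0791·168.4·0.99377·[1 + 0.0791·-0.11147/0.31576] = -12.867 m/s.
|v| = 12.867 m/s = 12867 mm/s.

12900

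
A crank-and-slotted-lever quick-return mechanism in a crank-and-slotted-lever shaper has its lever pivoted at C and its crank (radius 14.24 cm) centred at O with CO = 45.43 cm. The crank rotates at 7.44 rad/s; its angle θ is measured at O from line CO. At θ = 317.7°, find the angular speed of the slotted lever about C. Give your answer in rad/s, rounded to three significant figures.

ω = 7.44 rad/s
Crank pin A relative to C: A = (d + r cosθ, r sinθ); lever angle φ = atan2(r sinθ, d + r cosθ).
Differentiating tanφ: φ̇ = rω(d cosθ + r)/(d² + r² + 2dr cosθ).
d² + r² + 2dr cosθ = |CA|² = 0.322363 m²;  d cosθ + r = +0.47841 m.
|ω_lever| = |0.1424·7.44·+0.47841| / 0.322363 = 1.5723 rad/s.

1.57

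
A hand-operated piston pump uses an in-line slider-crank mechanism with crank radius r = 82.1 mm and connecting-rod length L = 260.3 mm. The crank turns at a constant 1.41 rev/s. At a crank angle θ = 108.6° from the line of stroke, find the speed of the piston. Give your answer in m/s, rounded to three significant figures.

0.617

ω = 2π·1.41 = 8.859 rad/s
For an in-line slider-crank, x = r cosθ + √(L² − r² sin²θ), so v = −rω sinθ·[1 + r cosθ/√(L² − r² sin²θ)].
With r = 0.0821 m, L = 0.2603 m, θ = 108.6°: √(L² − r² sin²θ) = 0.2484 m.
v = −0.0821·8.859·0.94777·[1 + 0.0821·-0.31896/0.2484] = -0.61668 m/s.
|v| = 0.61668 m/s.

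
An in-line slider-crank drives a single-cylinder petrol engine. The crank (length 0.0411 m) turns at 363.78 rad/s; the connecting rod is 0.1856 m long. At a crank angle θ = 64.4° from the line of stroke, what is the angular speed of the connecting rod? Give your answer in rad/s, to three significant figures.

35.5

ω = 363.8 rad/s
The rod makes angle φ with the slider axis where L sinφ = r sinθ; differentiating, L cosφ·φ̇ = r ω cosθ.
L cosφ = √(L² − r² sin²θ) = 0.18186 m.
|ω_rod| = r ω |cosθ| / √(L² − r² sin²θ) = 0.0411·363.8·0.43209/0.18186 = 35.523 rad/s.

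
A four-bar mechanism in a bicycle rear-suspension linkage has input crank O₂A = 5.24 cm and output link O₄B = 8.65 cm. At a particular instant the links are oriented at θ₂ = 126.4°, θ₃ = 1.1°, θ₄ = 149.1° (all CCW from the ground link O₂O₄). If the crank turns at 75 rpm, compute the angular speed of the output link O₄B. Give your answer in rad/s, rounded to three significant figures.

ω₂ = 7.854 rad/s (from 75 rpm).
Differentiating the loop-closure r₂e^{iθ₂}+r₃e^{iθ₃}=r₁+r₄e^{iθ₄} gives r₂ω₂e^{iθ₂}+r₃ω₃e^{iθ₃}=r₄ω₄e^{iθ₄}.
Eliminating the other unknown: ω₄ = r₂ω₂ sin(θ₂−θ₃) / [r₄ sin(θ₄−θ₃)].
Numerator sine = +0.81614; denominator sine = +0.52992.
Result = 0.0524·7.854·(+0.81614) / (0.0865·(+0.52992)) = +7.3275 rad/s; magnitude 7.3275 rad/s.

7.33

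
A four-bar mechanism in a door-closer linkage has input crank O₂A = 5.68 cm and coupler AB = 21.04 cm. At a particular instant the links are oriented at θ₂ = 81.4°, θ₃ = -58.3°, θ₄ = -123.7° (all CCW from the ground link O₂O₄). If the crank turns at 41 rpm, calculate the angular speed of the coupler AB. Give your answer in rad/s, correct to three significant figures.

ω₂ = 4.294 rad/s (from 41 rpm).
Differentiating the loop-closure r₂e^{iθ₂}+r₃e^{iθ₃}=r₁+r₄e^{iθ₄} gives r₂ω₂e^{iθ₂}+r₃ω₃e^{iθ₃}=r₄ω₄e^{iθ₄}.
Eliminating the other unknown: ω₃ = r₂ω₂ sin(θ₄−θ₂) / [r₃ sin(θ₃−θ₄)].
Numerator sine = +0.42420; denominator sine = +0.90924.
Result = 0.0568·4.294·(+0.42420) / (0.2104·(+0.90924)) = +0.54076 rad/s; magnitude 0.54076 rad/s.

0.541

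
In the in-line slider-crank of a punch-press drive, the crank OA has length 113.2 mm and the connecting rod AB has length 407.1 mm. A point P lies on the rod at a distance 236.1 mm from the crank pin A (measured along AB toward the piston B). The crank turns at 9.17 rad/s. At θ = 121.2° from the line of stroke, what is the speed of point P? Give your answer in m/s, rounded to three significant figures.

ω = 9.17 rad/s.  Crank-pin speed |V_A| = rω = 1.038 m/s, perpendicular to OA.
Rod angle: sinφ = −(r/L) sinθ ⇒ φ = -13.759°; ω_rod = −rω cosθ/√(L²−r²sin²θ) = +1.3599 rad/s.
V_P = V_A + ω_rod × AP, with AP = 0.2361 m along the rod.
Components: V_Px = −rω sinθ − a·ω_rod·sinφ = -0.81154 m/s;  V_Py = rω cosθ + a·ω_rod·cosφ = -0.22587 m/s.
|V_P| = √(V_Px² + V_Py²) = 0.84239 m/s.

0.842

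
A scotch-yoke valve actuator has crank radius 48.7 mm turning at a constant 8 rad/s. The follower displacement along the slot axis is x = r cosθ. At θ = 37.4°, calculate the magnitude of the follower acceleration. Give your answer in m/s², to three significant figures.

ω = 8 rad/s
x = r cosθ ⇒ ẍ = −rω² cosθ (ω constant).
|a| = rω²|cosθ| = 0.0487·(8)²·|cos 37.4°| = 2.476 m/s².

2.48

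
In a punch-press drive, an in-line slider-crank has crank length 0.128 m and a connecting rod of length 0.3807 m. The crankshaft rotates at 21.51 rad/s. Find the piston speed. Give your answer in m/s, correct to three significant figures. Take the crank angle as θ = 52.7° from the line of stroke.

2.65

ω = 21.51 rad/s
For an in-line slider-crank, x = r cosθ + √(L² − r² sin²θ), so v = −rω sinθ·[1 + r cosθ/√(L² − r² sin²θ)].
With r = 0.128 m, L = 0.3807 m, θ = 52.7°: √(L² − r² sin²θ) = 0.36683 m.
v = −0.128·21.51·0.79547·[1 + 0.128·0.60599/0.36683] = -2.6533 m/s.
|v| = 2.6533 m/s.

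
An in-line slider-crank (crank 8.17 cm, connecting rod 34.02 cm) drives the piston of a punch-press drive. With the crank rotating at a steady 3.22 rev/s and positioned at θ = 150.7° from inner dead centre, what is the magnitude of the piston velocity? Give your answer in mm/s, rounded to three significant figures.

ω = 2π·3.22 = 20.23 rad/s
For an in-line slider-crank, x = r cosθ + √(L² − r² sin²θ), so v = −rω sinθ·[1 + r cosθ/√(L² − r² sin²θ)].
With r = 0.0817 m, L = 0.3402 m, θ = 150.7°: √(L² − r² sin²θ) = 0.33784 m.
v = −0.0817·20.23·0.48938·[1 + 0.0817·-0.87207/0.33784] = -0.63833 m/s.
|v| = 0.63833 m/s = 638.33 mm/s.

638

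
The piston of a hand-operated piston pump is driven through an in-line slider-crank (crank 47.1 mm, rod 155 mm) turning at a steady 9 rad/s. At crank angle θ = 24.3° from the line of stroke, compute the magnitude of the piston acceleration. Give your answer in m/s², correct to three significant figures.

ω = 9 rad/s
x(θ) = r cosθ + √(L² − r² sin²θ); with ω constant, a = ω²·d²x/dθ².
d²x/dθ² = −r cosθ − r²(cos2θ)/√u − r⁴ sin²2θ/(4u^{3/2}),  u = L² − r² sin²θ = 0.0236493 m².
Substituting r = 0.0471 m, L = 0.155 m, θ = 24.3°: d²x/dθ² = -0.052657 m.
a = ω²·d²x/dθ² = (9)²·(-0.052657) = -4.2652 m/s²;  |a| = 4.2652 m/s².

4.27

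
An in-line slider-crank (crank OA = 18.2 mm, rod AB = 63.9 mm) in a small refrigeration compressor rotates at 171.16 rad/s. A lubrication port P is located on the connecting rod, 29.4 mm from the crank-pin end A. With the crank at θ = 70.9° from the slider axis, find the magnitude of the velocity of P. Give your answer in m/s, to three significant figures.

ω = 171.2 rad/s.  Crank-pin speed |V_A| = rω = 3.1151 m/s, perpendicular to OA.
Rod angle: sinφ = −(r/L) sinθ ⇒ φ = -15.613°; ω_rod = −rω cosθ/√(L²−r²sin²θ) = -16.563 rad/s.
V_P = V_A + ω_rod × AP, with AP = 0.0294 m along the rod.
Components: V_Px = −rω sinθ − a·ω_rod·sinφ = -3.0747 m/s;  V_Py = rω cosθ + a·ω_rod·cosφ = +0.55034 m/s.
|V_P| = √(V_Px² + V_Py²) = 3.1235 m/s.

3.12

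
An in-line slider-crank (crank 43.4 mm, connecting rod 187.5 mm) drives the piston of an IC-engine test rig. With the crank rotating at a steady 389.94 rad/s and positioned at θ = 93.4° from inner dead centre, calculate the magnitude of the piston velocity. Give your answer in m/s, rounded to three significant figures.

ω = 389.9 rad/s
For an in-line slider-crank, x = r cosθ + √(L² − r² sin²θ), so v = −rω sinθ·[1 + r cosθ/√(L² − r² sin²θ)].
With r = 0.0434 m, L = 0.1875 m, θ = 93.4°: √(L² − r² sin²θ) = 0.18243 m.
v = −0.0434·389.9·0.99824·[1 + 0.0434·-0.05931/0.18243] = -16.655 m/s.
|v| = 16.655 m/s.

16.7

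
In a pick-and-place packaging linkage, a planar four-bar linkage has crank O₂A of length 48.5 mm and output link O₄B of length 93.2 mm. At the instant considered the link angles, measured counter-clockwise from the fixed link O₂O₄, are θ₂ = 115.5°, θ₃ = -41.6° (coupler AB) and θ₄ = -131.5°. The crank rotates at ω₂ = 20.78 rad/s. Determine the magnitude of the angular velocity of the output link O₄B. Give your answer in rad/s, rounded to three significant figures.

4.21

ω₂ = 20.78 rad/s
Differentiating the loop-closure r₂e^{iθ₂}+r₃e^{iθ₃}=r₁+r₄e^{iθ₄} gives r₂ω₂e^{iθ₂}+r₃ω₃e^{iθ₃}=r₄ω₄e^{iθ₄}.
Eliminating the other unknown: ω₄ = r₂ω₂ sin(θ₂−θ₃) / [r₄ sin(θ₄−θ₃)].
Numerator sine = +0.38912; denominator sine = -1.00000.
Result = 0.0485·20.78·(+0.38912) / (0.0932·(-1.00000)) = -4.2078 rad/s; magnitude 4.2078 rad/s.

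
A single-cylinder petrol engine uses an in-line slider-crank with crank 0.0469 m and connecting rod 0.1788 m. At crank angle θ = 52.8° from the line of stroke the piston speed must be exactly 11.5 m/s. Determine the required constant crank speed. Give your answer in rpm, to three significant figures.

2530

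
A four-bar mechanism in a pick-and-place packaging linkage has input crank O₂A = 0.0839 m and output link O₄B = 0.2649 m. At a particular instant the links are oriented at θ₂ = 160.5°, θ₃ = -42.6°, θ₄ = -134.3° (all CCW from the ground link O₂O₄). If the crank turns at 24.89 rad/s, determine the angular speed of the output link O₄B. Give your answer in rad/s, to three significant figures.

3.09

ω₂ = 24.89 rad/s
Differentiating the loop-closure r₂e^{iθ₂}+r₃e^{iθ₃}=r₁+r₄e^{iθ₄} gives r₂ω₂e^{iθ₂}+r₃ω₃e^{iθ₃}=r₄ω₄e^{iθ₄}.
Eliminating the other unknown: ω₄ = r₂ω₂ sin(θ₂−θ₃) / [r₄ sin(θ₄−θ₃)].
Numerator sine = -0.39234; denominator sine = -0.99956.
Result = 0.0839·24.89·(-0.39234) / (0.2649·(-0.99956)) = +3.0943 rad/s; magnitude 3.0943 rad/s.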